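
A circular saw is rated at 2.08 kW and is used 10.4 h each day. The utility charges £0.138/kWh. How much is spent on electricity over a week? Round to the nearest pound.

£21

Energy = 2080 W × 10.4 h/day × 7 days = 151,424 Wh = 151.4 kWh
Cost = 151.4 kWh × £0.138/kWh = £20.90 ≈ £21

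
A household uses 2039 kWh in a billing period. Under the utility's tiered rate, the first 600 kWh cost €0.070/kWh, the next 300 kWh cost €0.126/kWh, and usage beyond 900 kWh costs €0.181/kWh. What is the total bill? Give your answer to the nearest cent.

First 600 kWh × €0.070 = €42.00
Next 300 kWh × €0.126 = €37.80
Remaining 1139 kWh × €0.181 = €206.16
Total = €285.96

€285.96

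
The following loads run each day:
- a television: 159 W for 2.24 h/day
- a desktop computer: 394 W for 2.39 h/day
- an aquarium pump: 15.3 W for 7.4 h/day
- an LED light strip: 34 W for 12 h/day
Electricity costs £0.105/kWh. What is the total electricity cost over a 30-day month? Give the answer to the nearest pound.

television: 159 W × 2.24 h × 30 d = 10,685 Wh = 10.68 kWh
desktop computer: 394 W × 2.39 h × 30 d = 28,250 Wh = 28.25 kWh
aquarium pump: 15.3 W × 7.4 h × 30 d = 3,397 Wh = 3.397 kWh
LED light strip: 34 W × 12 h × 30 d = 12,240 Wh = 12.24 kWh
Total energy = 10.68 + 28.25 + 3.397 + 12.24 = 54.57 kWh
Cost = 54.57 kWh × £0.105 = £5.73 ≈ £6

£6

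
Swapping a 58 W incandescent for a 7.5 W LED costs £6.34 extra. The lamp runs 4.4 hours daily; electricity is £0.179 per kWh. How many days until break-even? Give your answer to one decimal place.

Power saved = 58 − 7.5 = 50.5 W
Daily energy saved = 50.5 W × 4.4 h = 222.2 Wh = 0.2222 kWh
Daily savings = 0.2222 × £0.179 = £0.0398
Payback = £6.34 / £0.0398 per day = 159.4 days

159.4 days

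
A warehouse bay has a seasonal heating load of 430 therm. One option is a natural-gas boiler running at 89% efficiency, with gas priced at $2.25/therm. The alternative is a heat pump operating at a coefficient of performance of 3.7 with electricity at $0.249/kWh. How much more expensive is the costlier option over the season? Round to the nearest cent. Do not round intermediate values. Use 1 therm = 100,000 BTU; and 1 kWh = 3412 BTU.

$238.96

Heat load = 430 therm × 100,000 = 43,000,000 BTU
Gas: input = 43,000,000 / 0.89 = 48,314,607 BTU = 483.1 therm → 483.1 × $2.25 = $1,087.08
Heat pump: 43,000,000 BTU / 3412 = 12,600 kWh heat; / 3.7 = 3,406 kWh in → × $0.249 = $848.12
Difference = |$1,087.08 − $848.12| = $238.96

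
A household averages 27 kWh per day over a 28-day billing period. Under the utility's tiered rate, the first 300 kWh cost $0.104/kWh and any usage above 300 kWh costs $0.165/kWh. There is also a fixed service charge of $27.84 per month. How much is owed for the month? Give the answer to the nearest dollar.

$134

Usage = 27 kWh/day × 28 days = 756 kWh
First 300 kWh × $0.104 = $31.20
Remaining 456 kWh × $0.165 = $75.24
Energy charge = $106.44; + service $27.84 = $134.28 ≈ $134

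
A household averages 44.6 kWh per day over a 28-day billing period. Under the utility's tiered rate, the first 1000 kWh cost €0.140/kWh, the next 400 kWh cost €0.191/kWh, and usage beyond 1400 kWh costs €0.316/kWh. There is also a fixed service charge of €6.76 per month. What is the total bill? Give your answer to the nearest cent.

€194.28

Usage = 44.6 kWh/day × 28 days = 1248.8 kWh
First 1000 kWh × €0.140 = €140.00
Next 248.8 kWh × €0.191 = €47.52
Remaining tier: 0 kWh (not reached)
Energy charge = €187.52; + service €6.76 = €194.28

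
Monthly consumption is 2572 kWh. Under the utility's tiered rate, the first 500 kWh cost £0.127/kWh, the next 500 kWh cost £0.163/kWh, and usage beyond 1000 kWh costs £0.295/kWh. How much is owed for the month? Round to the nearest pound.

£609

First 500 kWh × £0.127 = £63.50
Next 500 kWh × £0.163 = £81.50
Remaining 1572 kWh × £0.295 = £463.74
Total = £608.74 ≈ £609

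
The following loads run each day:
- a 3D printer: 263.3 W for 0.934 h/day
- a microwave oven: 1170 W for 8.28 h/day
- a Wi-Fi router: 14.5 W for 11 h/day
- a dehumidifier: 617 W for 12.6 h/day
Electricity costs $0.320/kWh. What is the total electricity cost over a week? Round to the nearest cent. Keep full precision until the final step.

$40.02

3D printer: 263.3 W × 0.934 h × 7 d = 1,721 Wh = 1.721 kWh
microwave oven: 1170 W × 8.28 h × 7 d = 67,813 Wh = 67.81 kWh
Wi-Fi router: 14.5 W × 11 h × 7 d = 1,116 Wh = 1.117 kWh
dehumidifier: 617 W × 12.6 h × 7 d = 54,419 Wh = 54.42 kWh
Total energy = 1.721 + 67.81 + 1.117 + 54.42 = 125.1 kWh
Cost = 125.1 kWh × $0.320 = $40.02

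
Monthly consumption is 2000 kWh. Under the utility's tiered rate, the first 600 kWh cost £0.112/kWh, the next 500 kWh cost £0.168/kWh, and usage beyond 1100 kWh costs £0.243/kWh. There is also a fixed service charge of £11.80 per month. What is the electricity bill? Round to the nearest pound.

£382

First 600 kWh × £0.112 = £67.20
Next 500 kWh × £0.168 = £84.00
Remaining 900 kWh × £0.243 = £218.70
Energy charge = £369.90; + service £11.80 = £381.70 ≈ £382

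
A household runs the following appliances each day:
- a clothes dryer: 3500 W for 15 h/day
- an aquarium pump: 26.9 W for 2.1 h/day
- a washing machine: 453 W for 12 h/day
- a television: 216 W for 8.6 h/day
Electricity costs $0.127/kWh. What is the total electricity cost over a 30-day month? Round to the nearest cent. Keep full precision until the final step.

$228.03

clothes dryer: 3500 W × 15 h × 30 d = 1,575,000 Wh = 1,575 kWh
aquarium pump: 26.9 W × 2.1 h × 30 d = 1,695 Wh = 1.695 kWh
washing machine: 453 W × 12 h × 30 d = 163,080 Wh = 163.1 kWh
television: 216 W × 8.6 h × 30 d = 55,728 Wh = 55.73 kWh
Total energy = 1,575 + 1.695 + 163.1 + 55.73 = 1,796 kWh
Cost = 1,796 kWh × $0.127 = $228.03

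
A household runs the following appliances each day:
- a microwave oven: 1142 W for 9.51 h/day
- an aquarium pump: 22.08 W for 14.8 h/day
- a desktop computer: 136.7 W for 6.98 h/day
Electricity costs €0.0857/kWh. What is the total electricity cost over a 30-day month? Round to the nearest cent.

microwave oven: 1142 W × 9.51 h × 30 d = 325,813 Wh = 325.8 kWh
aquarium pump: 22.08 W × 14.8 h × 30 d = 9,804 Wh = 9.804 kWh
desktop computer: 136.7 W × 6.98 h × 30 d = 28,625 Wh = 28.62 kWh
Total energy = 325.8 + 9.804 + 28.62 = 364.2 kWh
Cost = 364.2 kWh × €0.0857 = €31.22

€31.22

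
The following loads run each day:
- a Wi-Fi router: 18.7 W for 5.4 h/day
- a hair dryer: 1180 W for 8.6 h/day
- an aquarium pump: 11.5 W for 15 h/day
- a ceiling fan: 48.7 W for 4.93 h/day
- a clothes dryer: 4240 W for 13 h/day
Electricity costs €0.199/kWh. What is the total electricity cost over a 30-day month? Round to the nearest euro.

Wi-Fi router: 18.7 W × 5.4 h × 30 d = 3,029 Wh = 3.029 kWh
hair dryer: 1180 W × 8.6 h × 30 d = 304,440 Wh = 304.4 kWh
aquarium pump: 11.5 W × 15 h × 30 d = 5,175 Wh = 5.175 kWh
ceiling fan: 48.7 W × 4.93 h × 30 d = 7,203 Wh = 7.203 kWh
clothes dryer: 4240 W × 13 h × 30 d = 1,653,600 Wh = 1,654 kWh
Total energy = 3.029 + 304.4 + 5.175 + 7.203 + 1,654 = 1,973 kWh
Cost = 1,973 kWh × €0.199 = €392.72 ≈ €393

€393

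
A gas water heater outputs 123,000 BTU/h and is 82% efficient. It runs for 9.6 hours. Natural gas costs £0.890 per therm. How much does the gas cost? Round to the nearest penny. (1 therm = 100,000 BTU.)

£12.82

Heat delivered = 123,000 BTU/h × 9.6 h = 1,180,800 BTU
Gas input = 1,180,800 / 0.82 = 1,440,000 BTU
= 1,440,000 / 100,000 = 14.4 therm
Cost = 14.4 × £0.890/therm = £12.82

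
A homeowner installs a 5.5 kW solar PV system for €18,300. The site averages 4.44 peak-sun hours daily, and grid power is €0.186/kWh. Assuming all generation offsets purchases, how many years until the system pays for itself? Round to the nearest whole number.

11 years

Daily generation = 5.5 kW × 4.44 h = 24.42 kWh
Annual generation = 24.42 × 365 = 8913.3 kWh
Annual savings = 8913.3 × €0.186 = €1,657.87
Payback = €18,300 / €1,657.87 = 11 years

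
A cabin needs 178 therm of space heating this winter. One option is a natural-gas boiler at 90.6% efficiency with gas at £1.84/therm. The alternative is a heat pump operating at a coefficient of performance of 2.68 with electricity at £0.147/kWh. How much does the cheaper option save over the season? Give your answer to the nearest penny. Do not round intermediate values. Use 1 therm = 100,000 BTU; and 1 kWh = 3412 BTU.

Heat load = 178 therm × 100,000 = 17,800,000 BTU
Gas: input = 17,800,000 / 0.906 = 19,646,799 BTU = 196.5 therm → 196.5 × £1.84 = £361.50
Heat pump: 17,800,000 BTU / 3412 = 5,217 kWh heat; / 2.68 = 1,947 kWh in → × £0.147 = £286.15
Difference = |£361.50 − £286.15| = £75.35

£75.35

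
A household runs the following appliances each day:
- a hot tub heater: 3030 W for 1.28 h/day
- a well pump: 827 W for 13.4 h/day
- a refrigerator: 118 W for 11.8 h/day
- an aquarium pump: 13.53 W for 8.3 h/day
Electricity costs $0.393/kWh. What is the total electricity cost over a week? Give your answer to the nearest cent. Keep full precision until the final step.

$45.29

hot tub heater: 3030 W × 1.28 h × 7 d = 27,149 Wh = 27.15 kWh
well pump: 827 W × 13.4 h × 7 d = 77,573 Wh = 77.57 kWh
refrigerator: 118 W × 11.8 h × 7 d = 9,747 Wh = 9.747 kWh
aquarium pump: 13.53 W × 8.3 h × 7 d = 786 Wh = 0.7861 kWh
Total energy = 27.15 + 77.57 + 9.747 + 0.7861 = 115.3 kWh
Cost = 115.3 kWh × $0.393 = $45.29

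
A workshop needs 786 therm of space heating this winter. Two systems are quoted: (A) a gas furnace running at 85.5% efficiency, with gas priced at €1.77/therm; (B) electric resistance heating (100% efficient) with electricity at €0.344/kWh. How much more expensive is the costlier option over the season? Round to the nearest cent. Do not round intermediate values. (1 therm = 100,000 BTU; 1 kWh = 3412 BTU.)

€6297.34

Heat load = 786 therm × 100,000 = 78,600,000 BTU
Gas: input = 78,600,000 / 0.855 = 91,929,825 BTU = 919.3 therm → 919.3 × €1.77 = €1,627.16
Electric: 78,600,000 BTU / 3412 = 23,040 kWh → × €0.344 = €7,924.50
Difference = |€1,627.16 − €7,924.50| = €6,297.34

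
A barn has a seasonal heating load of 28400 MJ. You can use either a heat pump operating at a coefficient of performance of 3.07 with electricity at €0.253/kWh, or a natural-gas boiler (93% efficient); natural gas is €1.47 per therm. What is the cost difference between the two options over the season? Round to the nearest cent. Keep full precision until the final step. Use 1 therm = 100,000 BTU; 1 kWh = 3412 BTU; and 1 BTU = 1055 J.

Heat load = 28400 MJ = 28,400,000,000 J / 1055 = 26,919,431 BTU
Gas: input = 26,919,431 / 0.93 = 28,945,625 BTU = 289.5 therm → 289.5 × €1.47 = €425.50
Heat pump: 26,919,431 BTU / 3412 = 7,890 kWh heat; / 3.07 = 2,570 kWh in → × €0.253 = €650.19
Difference = |€425.50 − €650.19| = €224.69

€224.69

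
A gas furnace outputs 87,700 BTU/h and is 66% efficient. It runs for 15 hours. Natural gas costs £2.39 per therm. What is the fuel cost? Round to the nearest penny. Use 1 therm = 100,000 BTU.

Heat delivered = 87,700 BTU/h × 15 h = 1,315,500 BTU
Gas input = 1,315,500 / 0.66 = 1,993,182 BTU
= 1,993,182 / 100,000 = 19.93 therm
Cost = 19.93 × £2.39/therm = £47.64

£47.64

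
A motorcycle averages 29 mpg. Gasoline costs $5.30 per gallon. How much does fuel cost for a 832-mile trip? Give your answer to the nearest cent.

$152.06

Fuel = 832 mi / 29 mpg = 28.69 gal
Cost = 28.69 gal × $5.30/gal = $152.06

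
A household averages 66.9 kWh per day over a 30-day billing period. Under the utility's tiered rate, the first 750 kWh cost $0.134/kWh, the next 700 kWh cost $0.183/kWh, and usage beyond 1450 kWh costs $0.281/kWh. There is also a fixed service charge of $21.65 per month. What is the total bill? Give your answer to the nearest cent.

Usage = 66.9 kWh/day × 30 days = 2007 kWh
First 750 kWh × $0.134 = $100.50
Next 700 kWh × $0.183 = $128.10
Remaining 557 kWh × $0.281 = $156.52
Energy charge = $385.12; + service $21.65 = $406.77

$406.77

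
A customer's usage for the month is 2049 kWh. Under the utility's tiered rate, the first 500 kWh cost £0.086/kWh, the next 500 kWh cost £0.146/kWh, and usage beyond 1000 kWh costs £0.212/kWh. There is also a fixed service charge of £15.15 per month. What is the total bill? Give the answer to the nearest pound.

First 500 kWh × £0.086 = £43.00
Next 500 kWh × £0.146 = £73.00
Remaining 1049 kWh × £0.212 = £222.39
Energy charge = £338.39; + service £15.15 = £353.54 ≈ £354

£354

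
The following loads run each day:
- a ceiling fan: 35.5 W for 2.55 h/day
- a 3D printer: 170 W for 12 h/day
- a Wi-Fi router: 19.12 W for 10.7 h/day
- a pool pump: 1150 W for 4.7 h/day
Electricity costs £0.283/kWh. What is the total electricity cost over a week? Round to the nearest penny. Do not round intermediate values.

£15.33

ceiling fan: 35.5 W × 2.55 h × 7 d = 634 Wh = 0.6337 kWh
3D printer: 170 W × 12 h × 7 d = 14,280 Wh = 14.28 kWh
Wi-Fi router: 19.12 W × 10.7 h × 7 d = 1,432 Wh = 1.432 kWh
pool pump: 1150 W × 4.7 h × 7 d = 37,835 Wh = 37.84 kWh
Total energy = 0.6337 + 14.28 + 1.432 + 37.84 = 54.18 kWh
Cost = 54.18 kWh × £0.283 = £15.33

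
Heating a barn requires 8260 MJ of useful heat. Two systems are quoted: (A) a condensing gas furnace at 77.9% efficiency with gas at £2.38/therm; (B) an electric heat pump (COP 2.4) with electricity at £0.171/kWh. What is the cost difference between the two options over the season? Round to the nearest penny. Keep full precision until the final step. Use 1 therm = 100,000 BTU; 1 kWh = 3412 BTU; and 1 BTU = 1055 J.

£75.71

Heat load = 8260 MJ = 8,260,000,000 J / 1055 = 7,829,384 BTU
Gas: input = 7,829,384 / 0.779 = 10,050,557 BTU = 100.5 therm → 100.5 × £2.38 = £239.20
Heat pump: 7,829,384 BTU / 3412 = 2,295 kWh heat; / 2.4 = 956.1 kWh in → × £0.171 = £163.49
Difference = |£239.20 − £163.49| = £75.71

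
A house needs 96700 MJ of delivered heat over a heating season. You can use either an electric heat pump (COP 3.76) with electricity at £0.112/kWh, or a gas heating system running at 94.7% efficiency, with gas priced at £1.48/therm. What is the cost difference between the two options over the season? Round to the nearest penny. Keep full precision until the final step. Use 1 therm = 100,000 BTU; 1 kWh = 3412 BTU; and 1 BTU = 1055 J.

Heat load = 96700 MJ = 96,700,000,000 J / 1055 = 91,658,768 BTU
Gas: input = 91,658,768 / 0.947 = 96,788,562 BTU = 967.9 therm → 967.9 × £1.48 = £1,432.47
Heat pump: 91,658,768 BTU / 3412 = 26,860 kWh heat; / 3.76 = 7,145 kWh in → × £0.112 = £800.19
Difference = |£1,432.47 − £800.19| = £632.28

£632.28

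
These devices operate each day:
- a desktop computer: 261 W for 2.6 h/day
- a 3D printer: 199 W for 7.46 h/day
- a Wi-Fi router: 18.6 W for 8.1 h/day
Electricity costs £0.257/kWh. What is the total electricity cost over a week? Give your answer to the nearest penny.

desktop computer: 261 W × 2.6 h × 7 d = 4,750 Wh = 4.75 kWh
3D printer: 199 W × 7.46 h × 7 d = 10,392 Wh = 10.39 kWh
Wi-Fi router: 18.6 W × 8.1 h × 7 d = 1,055 Wh = 1.055 kWh
Total energy = 4.75 + 10.39 + 1.055 = 16.2 kWh
Cost = 16.2 kWh × £0.257 = £4.16

£4.16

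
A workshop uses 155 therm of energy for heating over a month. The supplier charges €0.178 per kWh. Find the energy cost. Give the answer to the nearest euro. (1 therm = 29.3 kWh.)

€808

155 therm × (29.3 kWh/therm) = 4,542 kWh
Cost = 4,542 kWh × €0.178/kWh = €808.39 ≈ €808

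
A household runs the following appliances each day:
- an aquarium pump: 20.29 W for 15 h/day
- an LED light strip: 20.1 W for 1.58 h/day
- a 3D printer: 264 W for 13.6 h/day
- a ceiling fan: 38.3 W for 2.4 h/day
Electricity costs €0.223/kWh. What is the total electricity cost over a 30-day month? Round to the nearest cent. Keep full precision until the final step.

€26.88

aquarium pump: 20.29 W × 15 h × 30 d = 9,130 Wh = 9.13 kWh
LED light strip: 20.1 W × 1.58 h × 30 d = 953 Wh = 0.9527 kWh
3D printer: 264 W × 13.6 h × 30 d = 107,712 Wh = 107.7 kWh
ceiling fan: 38.3 W × 2.4 h × 30 d = 2,758 Wh = 2.758 kWh
Total energy = 9.13 + 0.9527 + 107.7 + 2.758 = 120.6 kWh
Cost = 120.6 kWh × €0.223 = €26.88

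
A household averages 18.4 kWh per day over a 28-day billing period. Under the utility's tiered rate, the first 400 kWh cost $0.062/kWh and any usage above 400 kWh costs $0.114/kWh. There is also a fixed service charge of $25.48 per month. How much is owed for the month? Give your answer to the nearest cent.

$63.41

Usage = 18.4 kWh/day × 28 days = 515.2 kWh
First 400 kWh × $0.062 = $24.80
Remaining 115.2 kWh × $0.114 = $13.13
Energy charge = $37.93; + service $25.48 = $63.41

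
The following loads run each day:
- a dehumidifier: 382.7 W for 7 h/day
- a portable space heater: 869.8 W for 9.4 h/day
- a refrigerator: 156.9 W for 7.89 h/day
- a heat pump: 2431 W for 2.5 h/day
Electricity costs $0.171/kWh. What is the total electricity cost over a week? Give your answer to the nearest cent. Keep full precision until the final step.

dehumidifier: 382.7 W × 7 h × 7 d = 18,752 Wh = 18.75 kWh
portable space heater: 869.8 W × 9.4 h × 7 d = 57,233 Wh = 57.23 kWh
refrigerator: 156.9 W × 7.89 h × 7 d = 8,666 Wh = 8.666 kWh
heat pump: 2431 W × 2.5 h × 7 d = 42,542 Wh = 42.54 kWh
Total energy = 18.75 + 57.23 + 8.666 + 42.54 = 127.2 kWh
Cost = 127.2 kWh × $0.171 = $21.75

$21.75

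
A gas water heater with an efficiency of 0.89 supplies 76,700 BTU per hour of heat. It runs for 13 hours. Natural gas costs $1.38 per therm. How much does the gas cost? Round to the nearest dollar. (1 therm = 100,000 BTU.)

$15

Heat delivered = 76,700 BTU/h × 13 h = 997,100 BTU
Gas input = 997,100 / 0.89 = 1,120,337 BTU
= 1,120,337 / 100,000 = 11.2 therm
Cost = 11.2 × $1.38/therm = $15.46 ≈ $15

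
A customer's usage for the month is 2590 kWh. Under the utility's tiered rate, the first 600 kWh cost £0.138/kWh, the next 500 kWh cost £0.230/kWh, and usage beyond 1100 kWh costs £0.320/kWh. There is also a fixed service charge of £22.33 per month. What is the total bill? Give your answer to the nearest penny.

£696.93

First 600 kWh × £0.138 = £82.80
Next 500 kWh × £0.230 = £115.00
Remaining 1490 kWh × £0.320 = £476.80
Energy charge = £674.60; + service £22.33 = £696.93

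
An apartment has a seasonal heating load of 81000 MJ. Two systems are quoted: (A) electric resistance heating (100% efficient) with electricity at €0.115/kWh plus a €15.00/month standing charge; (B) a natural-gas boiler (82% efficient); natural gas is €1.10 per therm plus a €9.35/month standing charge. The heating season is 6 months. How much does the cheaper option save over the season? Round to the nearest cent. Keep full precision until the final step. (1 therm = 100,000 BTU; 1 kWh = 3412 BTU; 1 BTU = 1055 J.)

€1591.71

Heat load = 81000 MJ = 81,000,000,000 J / 1055 = 76,777,251 BTU
Gas: input = 76,777,251 / 0.82 = 93,630,794 BTU = 936.3 therm → 936.3 × €1.10 = €1,029.94; + 6 × €9.35 standing = €1,086.04
Electric: 76,777,251 BTU / 3412 = 22,500 kWh → × €0.115 = €2,587.74; + 6 × €15.00 standing = €2,677.74
Difference = |€1,086.04 − €2,677.74| = €1,591.71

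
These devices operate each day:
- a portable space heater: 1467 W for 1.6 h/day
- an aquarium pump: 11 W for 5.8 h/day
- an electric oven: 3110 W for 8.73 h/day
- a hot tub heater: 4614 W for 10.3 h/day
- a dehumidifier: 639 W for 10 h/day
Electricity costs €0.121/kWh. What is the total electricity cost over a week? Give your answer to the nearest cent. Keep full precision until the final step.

portable space heater: 1467 W × 1.6 h × 7 d = 16,430 Wh = 16.43 kWh
aquarium pump: 11 W × 5.8 h × 7 d = 447 Wh = 0.4466 kWh
electric oven: 3110 W × 8.73 h × 7 d = 190,052 Wh = 190.1 kWh
hot tub heater: 4614 W × 10.3 h × 7 d = 332,669 Wh = 332.7 kWh
dehumidifier: 639 W × 10 h × 7 d = 44,730 Wh = 44.73 kWh
Total energy = 16.43 + 0.4466 + 190.1 + 332.7 + 44.73 = 584.3 kWh
Cost = 584.3 kWh × €0.121 = €70.70

€70.70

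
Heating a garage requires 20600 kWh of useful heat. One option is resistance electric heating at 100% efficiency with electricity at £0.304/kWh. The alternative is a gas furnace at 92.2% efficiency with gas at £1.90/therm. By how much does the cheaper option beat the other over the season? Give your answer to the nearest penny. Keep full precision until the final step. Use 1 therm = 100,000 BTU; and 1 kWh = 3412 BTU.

Heat load = 20600 kWh × 3412 = 70,287,200 BTU
Gas: input = 70,287,200 / 0.922 = 76,233,406 BTU = 762.3 therm → 762.3 × £1.90 = £1,448.43
Electric: 70,287,200 BTU / 3412 = 20,600 kWh → × £0.304 = £6,262.40
Difference = |£1,448.43 − £6,262.40| = £4,813.97

£4813.97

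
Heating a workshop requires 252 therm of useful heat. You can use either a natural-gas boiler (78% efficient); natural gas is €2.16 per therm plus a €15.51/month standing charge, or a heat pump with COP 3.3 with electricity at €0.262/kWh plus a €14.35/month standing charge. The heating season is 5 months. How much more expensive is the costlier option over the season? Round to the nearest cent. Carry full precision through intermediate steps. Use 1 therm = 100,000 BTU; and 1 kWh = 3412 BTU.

€117.27

Heat load = 252 therm × 100,000 = 25,200,000 BTU
Gas: input = 25,200,000 / 0.780 = 32,307,692 BTU = 323.1 therm → 323.1 × €2.16 = €697.85; + 5 × €15.51 standing = €775.40
Heat pump: 25,200,000 BTU / 3412 = 7,386 kWh heat; / 3.3 = 2,238 kWh in → × €0.262 = €586.38; + 5 × €14.35 standing = €658.13
Difference = |€775.40 − €658.13| = €117.27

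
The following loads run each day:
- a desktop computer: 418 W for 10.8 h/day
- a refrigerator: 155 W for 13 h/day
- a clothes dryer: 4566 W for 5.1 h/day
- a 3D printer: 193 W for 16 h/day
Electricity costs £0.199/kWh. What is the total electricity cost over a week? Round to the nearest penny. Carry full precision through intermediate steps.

£45.84

desktop computer: 418 W × 10.8 h × 7 d = 31,601 Wh = 31.6 kWh
refrigerator: 155 W × 13 h × 7 d = 14,105 Wh = 14.11 kWh
clothes dryer: 4566 W × 5.1 h × 7 d = 163,006 Wh = 163 kWh
3D printer: 193 W × 16 h × 7 d = 21,616 Wh = 21.62 kWh
Total energy = 31.6 + 14.11 + 163 + 21.62 = 230.3 kWh
Cost = 230.3 kWh × £0.199 = £45.84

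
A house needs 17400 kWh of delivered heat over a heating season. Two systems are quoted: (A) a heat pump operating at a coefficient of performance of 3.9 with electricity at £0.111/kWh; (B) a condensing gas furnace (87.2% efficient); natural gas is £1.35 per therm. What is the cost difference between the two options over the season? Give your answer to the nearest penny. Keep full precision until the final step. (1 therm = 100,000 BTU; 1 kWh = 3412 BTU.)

£423.90

Heat load = 17400 kWh × 3412 = 59,368,800 BTU
Gas: input = 59,368,800 / 0.872 = 68,083,486 BTU = 680.8 therm → 680.8 × £1.35 = £919.13
Heat pump: 59,368,800 BTU / 3412 = 17,400 kWh heat; / 3.9 = 4,462 kWh in → × £0.111 = £495.23
Difference = |£919.13 − £495.23| = £423.90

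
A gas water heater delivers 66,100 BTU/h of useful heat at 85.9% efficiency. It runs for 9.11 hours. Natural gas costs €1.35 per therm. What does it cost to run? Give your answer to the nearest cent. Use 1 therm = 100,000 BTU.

€9.46

Heat delivered = 66,100 BTU/h × 9.11 h = 602,171 BTU
Gas input = 602,171 / 0.859 = 701,014 BTU
= 701,014 / 100,000 = 7.01 therm
Cost = 7.01 × €1.35/therm = €9.46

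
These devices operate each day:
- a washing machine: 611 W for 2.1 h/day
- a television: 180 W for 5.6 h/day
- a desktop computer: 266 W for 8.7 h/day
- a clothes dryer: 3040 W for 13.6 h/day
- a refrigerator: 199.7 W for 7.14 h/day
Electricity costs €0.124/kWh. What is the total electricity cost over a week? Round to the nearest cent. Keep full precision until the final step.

washing machine: 611 W × 2.1 h × 7 d = 8,982 Wh = 8.982 kWh
television: 180 W × 5.6 h × 7 d = 7,056 Wh = 7.056 kWh
desktop computer: 266 W × 8.7 h × 7 d = 16,199 Wh = 16.2 kWh
clothes dryer: 3040 W × 13.6 h × 7 d = 289,408 Wh = 289.4 kWh
refrigerator: 199.7 W × 7.14 h × 7 d = 9,981 Wh = 9.981 kWh
Total energy = 8.982 + 7.056 + 16.2 + 289.4 + 9.981 = 331.6 kWh
Cost = 331.6 kWh × €0.124 = €41.12

€41.12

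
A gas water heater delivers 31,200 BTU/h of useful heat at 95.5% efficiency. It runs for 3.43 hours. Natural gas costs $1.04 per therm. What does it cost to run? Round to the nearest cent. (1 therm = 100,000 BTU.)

$1.17

Heat delivered = 31,200 BTU/h × 3.43 h = 107,016 BTU
Gas input = 107,016 / 0.955 = 112,059 BTU
= 112,059 / 100,000 = 1.121 therm
Cost = 1.121 × $1.04/therm = $1.17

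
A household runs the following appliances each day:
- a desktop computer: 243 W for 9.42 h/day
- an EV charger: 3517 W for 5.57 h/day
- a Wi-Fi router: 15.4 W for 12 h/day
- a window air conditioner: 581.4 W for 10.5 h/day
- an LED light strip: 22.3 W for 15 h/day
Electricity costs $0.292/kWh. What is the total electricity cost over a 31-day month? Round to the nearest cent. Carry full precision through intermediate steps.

$258.01

desktop computer: 243 W × 9.42 h × 31 d = 70,961 Wh = 70.96 kWh
EV charger: 3517 W × 5.57 h × 31 d = 607,280 Wh = 607.3 kWh
Wi-Fi router: 15.4 W × 12 h × 31 d = 5,729 Wh = 5.729 kWh
window air conditioner: 581.4 W × 10.5 h × 31 d = 189,246 Wh = 189.2 kWh
LED light strip: 22.3 W × 15 h × 31 d = 10,370 Wh = 10.37 kWh
Total energy = 70.96 + 607.3 + 5.729 + 189.2 + 10.37 = 883.6 kWh
Cost = 883.6 kWh × $0.292 = $258.01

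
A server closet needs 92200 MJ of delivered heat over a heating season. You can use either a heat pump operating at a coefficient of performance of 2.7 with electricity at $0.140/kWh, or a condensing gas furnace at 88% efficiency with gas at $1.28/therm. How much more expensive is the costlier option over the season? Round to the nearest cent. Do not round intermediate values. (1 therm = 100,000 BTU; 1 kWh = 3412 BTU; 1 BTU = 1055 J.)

Heat load = 92200 MJ = 92,200,000,000 J / 1055 = 87,393,365 BTU
Gas: input = 87,393,365 / 0.880 = 99,310,642 BTU = 993.1 therm → 993.1 × $1.28 = $1,271.18
Heat pump: 87,393,365 BTU / 3412 = 25,610 kWh heat; / 2.7 = 9,486 kWh in → × $0.140 = $1,328.11
Difference = |$1,271.18 − $1,328.11| = $56.93

$56.93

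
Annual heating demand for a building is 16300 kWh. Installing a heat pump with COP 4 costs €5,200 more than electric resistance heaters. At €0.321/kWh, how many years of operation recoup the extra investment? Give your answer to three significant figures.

Resistance: 16300 kWh × €0.321 = €5,232.30/yr
Heat pump: 16300 / 4 = 4075 kWh in → × €0.321 = €1,308.08/yr
Annual savings = €3,924.23
Payback = €5,200 / €3,924.23 = 1.33 years

1.33 years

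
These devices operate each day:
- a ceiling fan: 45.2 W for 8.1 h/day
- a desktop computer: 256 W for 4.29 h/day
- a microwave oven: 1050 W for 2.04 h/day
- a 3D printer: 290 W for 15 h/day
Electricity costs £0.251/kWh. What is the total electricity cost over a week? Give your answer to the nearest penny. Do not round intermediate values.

ceiling fan: 45.2 W × 8.1 h × 7 d = 2,563 Wh = 2.563 kWh
desktop computer: 256 W × 4.29 h × 7 d = 7,688 Wh = 7.688 kWh
microwave oven: 1050 W × 2.04 h × 7 d = 14,994 Wh = 14.99 kWh
3D printer: 290 W × 15 h × 7 d = 30,450 Wh = 30.45 kWh
Total energy = 2.563 + 7.688 + 14.99 + 30.45 = 55.69 kWh
Cost = 55.69 kWh × £0.251 = £13.98

£13.98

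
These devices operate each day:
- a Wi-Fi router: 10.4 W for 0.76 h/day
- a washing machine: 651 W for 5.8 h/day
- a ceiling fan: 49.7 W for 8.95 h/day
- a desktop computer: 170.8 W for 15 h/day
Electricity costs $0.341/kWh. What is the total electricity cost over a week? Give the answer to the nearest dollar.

Wi-Fi router: 10.4 W × 0.76 h × 7 d = 55 Wh = 0.05533 kWh
washing machine: 651 W × 5.8 h × 7 d = 26,431 Wh = 26.43 kWh
ceiling fan: 49.7 W × 8.95 h × 7 d = 3,114 Wh = 3.114 kWh
desktop computer: 170.8 W × 15 h × 7 d = 17,934 Wh = 17.93 kWh
Total energy = 0.05533 + 26.43 + 3.114 + 17.93 = 47.53 kWh
Cost = 47.53 kWh × $0.341 = $16.21 ≈ $16

$16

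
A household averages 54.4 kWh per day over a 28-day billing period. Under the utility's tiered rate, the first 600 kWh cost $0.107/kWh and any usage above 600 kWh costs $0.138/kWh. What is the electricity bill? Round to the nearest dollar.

$192

Usage = 54.4 kWh/day × 28 days = 1523.2 kWh
First 600 kWh × $0.107 = $64.20
Remaining 923.2 kWh × $0.138 = $127.40
Total = $191.60 ≈ $192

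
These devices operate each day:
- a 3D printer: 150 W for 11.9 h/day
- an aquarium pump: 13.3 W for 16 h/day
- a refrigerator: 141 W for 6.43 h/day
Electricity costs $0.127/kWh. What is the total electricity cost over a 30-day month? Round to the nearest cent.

$11.07

3D printer: 150 W × 11.9 h × 30 d = 53,550 Wh = 53.55 kWh
aquarium pump: 13.3 W × 16 h × 30 d = 6,384 Wh = 6.384 kWh
refrigerator: 141 W × 6.43 h × 30 d = 27,199 Wh = 27.2 kWh
Total energy = 53.55 + 6.384 + 27.2 = 87.13 kWh
Cost = 87.13 kWh × $0.127 = $11.07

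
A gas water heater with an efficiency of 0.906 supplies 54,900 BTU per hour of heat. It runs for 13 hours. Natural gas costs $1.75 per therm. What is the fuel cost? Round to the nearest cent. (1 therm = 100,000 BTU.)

Heat delivered = 54,900 BTU/h × 13 h = 713,700 BTU
Gas input = 713,700 / 0.906 = 787,748 BTU
= 787,748 / 100,000 = 7.877 therm
Cost = 7.877 × $1.75/therm = $13.79

$13.79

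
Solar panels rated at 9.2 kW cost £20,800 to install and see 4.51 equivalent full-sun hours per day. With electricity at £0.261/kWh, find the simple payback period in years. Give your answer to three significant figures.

Daily generation = 9.2 kW × 4.51 h = 41.49 kWh
Annual generation = 41.49 × 365 = 15145 kWh
Annual savings = 15145 × £0.261 = £3,952.74
Payback = £20,800 / £3,952.74 = 5.26 years

5.26 years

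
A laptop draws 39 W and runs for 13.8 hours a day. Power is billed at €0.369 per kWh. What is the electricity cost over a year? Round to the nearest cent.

Energy = 39 W × 13.8 h/day × 365 days = 196,443 Wh = 196.4 kWh
Cost = 196.4 kWh × €0.369/kWh = €72.49

€72.49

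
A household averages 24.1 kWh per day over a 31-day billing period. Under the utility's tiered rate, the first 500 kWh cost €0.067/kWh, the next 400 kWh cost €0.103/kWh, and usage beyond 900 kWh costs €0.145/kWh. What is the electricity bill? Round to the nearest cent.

€58.95

Usage = 24.1 kWh/day × 31 days = 747.1 kWh
First 500 kWh × €0.067 = €33.50
Next 247.1 kWh × €0.103 = €25.45
Remaining tier: 0 kWh (not reached)
Total = €58.95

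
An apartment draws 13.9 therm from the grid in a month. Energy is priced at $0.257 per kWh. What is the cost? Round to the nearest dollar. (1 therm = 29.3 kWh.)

13.9 therm × (29.3 kWh/therm) = 407.3 kWh
Cost = 407.3 kWh × $0.257/kWh = $104.67 ≈ $105

$105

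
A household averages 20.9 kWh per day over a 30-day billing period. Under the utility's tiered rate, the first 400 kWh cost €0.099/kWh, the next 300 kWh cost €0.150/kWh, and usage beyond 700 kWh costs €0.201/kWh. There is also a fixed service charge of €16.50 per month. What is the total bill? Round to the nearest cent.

€90.15

Usage = 20.9 kWh/day × 30 days = 627 kWh
First 400 kWh × €0.099 = €39.60
Next 227 kWh × €0.150 = €34.05
Remaining tier: 0 kWh (not reached)
Energy charge = €73.65; + service €16.50 = €90.15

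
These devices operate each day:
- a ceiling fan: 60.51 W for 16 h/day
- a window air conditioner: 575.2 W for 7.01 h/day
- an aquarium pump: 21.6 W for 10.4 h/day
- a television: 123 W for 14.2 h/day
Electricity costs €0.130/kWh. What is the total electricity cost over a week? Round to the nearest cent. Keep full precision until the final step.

ceiling fan: 60.51 W × 16 h × 7 d = 6,777 Wh = 6.777 kWh
window air conditioner: 575.2 W × 7.01 h × 7 d = 28,225 Wh = 28.23 kWh
aquarium pump: 21.6 W × 10.4 h × 7 d = 1,572 Wh = 1.572 kWh
television: 123 W × 14.2 h × 7 d = 12,226 Wh = 12.23 kWh
Total energy = 6.777 + 28.23 + 1.572 + 12.23 = 48.8 kWh
Cost = 48.8 kWh × €0.130 = €6.34

€6.34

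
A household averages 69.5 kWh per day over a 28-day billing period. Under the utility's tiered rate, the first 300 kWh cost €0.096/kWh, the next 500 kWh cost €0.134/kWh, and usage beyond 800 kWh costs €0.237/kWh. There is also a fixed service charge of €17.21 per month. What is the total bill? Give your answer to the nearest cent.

€384.61

Usage = 69.5 kWh/day × 28 days = 1946 kWh
First 300 kWh × €0.096 = €28.80
Next 500 kWh × €0.134 = €67.00
Remaining 1146 kWh × €0.237 = €271.60
Energy charge = €367.40; + service €17.21 = €384.61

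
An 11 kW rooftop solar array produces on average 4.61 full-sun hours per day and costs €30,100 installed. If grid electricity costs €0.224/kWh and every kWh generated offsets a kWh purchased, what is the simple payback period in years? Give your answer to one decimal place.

7.3 years

Daily generation = 11 kW × 4.61 h = 50.71 kWh
Annual generation = 50.71 × 365 = 18509 kWh
Annual savings = 18509 × €0.224 = €4,146.05
Payback = €30,100 / €4,146.05 = 7.26 years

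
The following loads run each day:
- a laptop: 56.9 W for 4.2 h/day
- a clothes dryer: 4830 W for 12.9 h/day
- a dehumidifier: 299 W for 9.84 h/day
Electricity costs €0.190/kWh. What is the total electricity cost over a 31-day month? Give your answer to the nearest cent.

€385.73

laptop: 56.9 W × 4.2 h × 31 d = 7,408 Wh = 7.408 kWh
clothes dryer: 4830 W × 12.9 h × 31 d = 1,931,517 Wh = 1,932 kWh
dehumidifier: 299 W × 9.84 h × 31 d = 91,207 Wh = 91.21 kWh
Total energy = 7.408 + 1,932 + 91.21 = 2,030 kWh
Cost = 2,030 kWh × €0.190 = €385.73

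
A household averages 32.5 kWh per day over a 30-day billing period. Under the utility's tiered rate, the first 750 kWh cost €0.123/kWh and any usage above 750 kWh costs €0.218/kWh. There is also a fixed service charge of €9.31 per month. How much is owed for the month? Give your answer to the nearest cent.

Usage = 32.5 kWh/day × 30 days = 975 kWh
First 750 kWh × €0.123 = €92.25
Remaining 225 kWh × €0.218 = €49.05
Energy charge = €141.30; + service €9.31 = €150.61

€150.61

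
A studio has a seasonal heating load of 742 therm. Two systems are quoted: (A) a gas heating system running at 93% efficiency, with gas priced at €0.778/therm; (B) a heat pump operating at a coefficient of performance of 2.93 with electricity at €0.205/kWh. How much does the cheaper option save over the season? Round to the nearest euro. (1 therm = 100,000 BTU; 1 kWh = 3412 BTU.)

€901

Heat load = 742 therm × 100,000 = 74,200,000 BTU
Gas: input = 74,200,000 / 0.930 = 79,784,946 BTU = 797.8 therm → 797.8 × €0.778 = €620.73
Heat pump: 74,200,000 BTU / 3412 = 21,750 kWh heat; / 2.93 = 7,422 kWh in → × €0.205 = €1,521.53
Difference = |€620.73 − €1,521.53| = €900.81 ≈ €901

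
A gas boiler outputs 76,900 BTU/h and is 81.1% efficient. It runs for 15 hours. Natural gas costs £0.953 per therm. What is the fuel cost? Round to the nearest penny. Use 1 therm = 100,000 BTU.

£13.55

Heat delivered = 76,900 BTU/h × 15 h = 1,153,500 BTU
Gas input = 1,153,500 / 0.811 = 1,422,318 BTU
= 1,422,318 / 100,000 = 14.22 therm
Cost = 14.22 × £0.953/therm = £13.55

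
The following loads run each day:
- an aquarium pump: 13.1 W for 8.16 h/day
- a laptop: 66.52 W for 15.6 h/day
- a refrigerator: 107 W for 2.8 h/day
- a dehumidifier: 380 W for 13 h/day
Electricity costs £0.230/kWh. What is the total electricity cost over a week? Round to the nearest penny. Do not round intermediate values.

aquarium pump: 13.1 W × 8.16 h × 7 d = 748 Wh = 0.7483 kWh
laptop: 66.52 W × 15.6 h × 7 d = 7,264 Wh = 7.264 kWh
refrigerator: 107 W × 2.8 h × 7 d = 2,097 Wh = 2.097 kWh
dehumidifier: 380 W × 13 h × 7 d = 34,580 Wh = 34.58 kWh
Total energy = 0.7483 + 7.264 + 2.097 + 34.58 = 44.69 kWh
Cost = 44.69 kWh × £0.230 = £10.28

£10.28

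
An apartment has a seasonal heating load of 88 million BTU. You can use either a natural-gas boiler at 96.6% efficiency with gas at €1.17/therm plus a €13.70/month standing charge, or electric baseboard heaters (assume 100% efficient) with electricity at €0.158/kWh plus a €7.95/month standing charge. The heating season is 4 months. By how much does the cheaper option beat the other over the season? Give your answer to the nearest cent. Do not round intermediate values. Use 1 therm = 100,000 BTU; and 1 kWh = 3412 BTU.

Heat load = 88 × 10⁶ BTU = 88,000,000 BTU
Gas: input = 88,000,000 / 0.966 = 91,097,308 BTU = 911 therm → 911 × €1.17 = €1,065.84; + 4 × €13.70 standing = €1,120.64
Electric: 88,000,000 BTU / 3412 = 25,790 kWh → × €0.158 = €4,075.03; + 4 × €7.95 standing = €4,106.83
Difference = |€1,120.64 − €4,106.83| = €2,986.19

€2986.19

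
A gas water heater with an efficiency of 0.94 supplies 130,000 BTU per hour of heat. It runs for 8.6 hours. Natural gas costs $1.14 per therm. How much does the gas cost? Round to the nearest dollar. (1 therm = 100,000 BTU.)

Heat delivered = 130,000 BTU/h × 8.6 h = 1,118,000 BTU
Gas input = 1,118,000 / 0.94 = 1,189,362 BTU
= 1,189,362 / 100,000 = 11.89 therm
Cost = 11.89 × $1.14/therm = $13.56 ≈ $14

$14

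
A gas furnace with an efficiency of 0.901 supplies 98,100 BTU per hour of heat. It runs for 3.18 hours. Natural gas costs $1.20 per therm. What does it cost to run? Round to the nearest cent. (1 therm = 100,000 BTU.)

$4.15

Heat delivered = 98,100 BTU/h × 3.18 h = 311,958 BTU
Gas input = 311,958 / 0.901 = 346,235 BTU
= 346,235 / 100,000 = 3.462 therm
Cost = 3.462 × $1.20/therm = $4.15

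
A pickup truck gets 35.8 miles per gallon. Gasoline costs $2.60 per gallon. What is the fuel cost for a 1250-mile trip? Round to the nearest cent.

$90.78

Fuel = 1250 mi / 35.8 mpg = 34.92 gal
Cost = 34.92 gal × $2.60/gal = $90.78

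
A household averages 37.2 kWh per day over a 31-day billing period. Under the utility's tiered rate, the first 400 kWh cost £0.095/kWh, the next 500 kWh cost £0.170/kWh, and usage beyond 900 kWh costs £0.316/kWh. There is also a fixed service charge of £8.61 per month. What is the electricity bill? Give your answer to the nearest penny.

Usage = 37.2 kWh/day × 31 days = 1153.2 kWh
First 400 kWh × £0.095 = £38.00
Next 500 kWh × £0.170 = £85.00
Remaining 253.2 kWh × £0.316 = £80.01
Energy charge = £203.01; + service £8.61 = £211.62

£211.62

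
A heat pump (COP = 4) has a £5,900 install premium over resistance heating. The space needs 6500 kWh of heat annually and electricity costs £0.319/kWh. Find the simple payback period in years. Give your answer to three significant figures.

3.79 years

Resistance: 6500 kWh × £0.319 = £2,073.50/yr
Heat pump: 6500 / 4 = 1625 kWh in → × £0.319 = £518.38/yr
Annual savings = £1,555.12
Payback = £5,900 / £1,555.12 = 3.79 years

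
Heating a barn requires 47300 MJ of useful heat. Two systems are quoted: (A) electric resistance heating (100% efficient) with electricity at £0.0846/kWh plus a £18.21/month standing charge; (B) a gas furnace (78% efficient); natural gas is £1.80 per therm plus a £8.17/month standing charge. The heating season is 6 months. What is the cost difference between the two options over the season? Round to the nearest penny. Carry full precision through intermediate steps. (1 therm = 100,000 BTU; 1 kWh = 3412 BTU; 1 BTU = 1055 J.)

Heat load = 47300 MJ = 47,300,000,000 J / 1055 = 44,834,123 BTU
Gas: input = 44,834,123 / 0.78 = 57,479,645 BTU = 574.8 therm → 574.8 × £1.80 = £1,034.63; + 6 × £8.17 standing = £1,083.65
Electric: 44,834,123 BTU / 3412 = 13,140 kWh → × £0.0846 = £1,111.65; + 6 × £18.21 standing = £1,220.91
Difference = |£1,083.65 − £1,220.91| = £137.26

£137.26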